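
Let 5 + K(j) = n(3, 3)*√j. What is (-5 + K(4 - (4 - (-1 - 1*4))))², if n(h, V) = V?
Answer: 55 - 60*I*√5 ≈ 55.0 - 134.16*I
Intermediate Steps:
K(j) = -5 + 3*√j
(-5 + K(4 - (4 - (-1 - 1*4))))² = (-5 + (-5 + 3*√(4 - (4 - (-1 - 1*4)))))² = (-5 + (-5 + 3*√(4 - (4 - (-1 - 4)))))² = (-5 + (-5 + 3*√(4 - (4 - 1*(-5)))))² = (-5 + (-5 + 3*√(4 - (4 + 5))))² = (-5 + (-5 + 3*√(4 - 1*9)))² = (-5 + (-5 + 3*√(4 - 9)))² = (-5 + (-5 + 3*√(-5)))² = (-5 + (-5 + 3*(I*√5)))² = (-5 + (-5 + 3*I*√5))² = (-10 + 3*I*√5)²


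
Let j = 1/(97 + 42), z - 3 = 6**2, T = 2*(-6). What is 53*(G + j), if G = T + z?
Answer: 198962/139 ≈ 1431.4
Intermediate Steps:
T = -12
z = 39 (z = 3 + 6**2 = 3 + 36 = 39)
j = 1/139 ≈ 0.0071942
G = 27 (G = -12 + 39 = 27)
53*(G + j) = 53*(27 + 1/139) = 53*(3754/139) = 198962/139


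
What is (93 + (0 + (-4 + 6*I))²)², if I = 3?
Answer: 83521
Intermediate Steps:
(93 + (0 + (-4 + 6*I))²)² = (93 + (0 + (-4 + 6*3))²)² = (93 + (0 + (-4 + 18))²)² = (93 + (0 + 14)²)² = (93 + 14²)² = (93 + 196)² = 289² = 83521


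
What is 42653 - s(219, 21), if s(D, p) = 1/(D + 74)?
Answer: 12497328/293 ≈ 42653.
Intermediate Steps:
s(D, p) = 1/(74 + D)
42653 - s(219, 21) = 42653 - 1/(74 + 219) = 42653 - 1/293 = 12497328/293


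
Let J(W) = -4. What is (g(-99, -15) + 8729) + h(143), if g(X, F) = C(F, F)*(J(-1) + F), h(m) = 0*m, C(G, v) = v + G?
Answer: 9299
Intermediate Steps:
C(G, v) = G + v
h(m) = 0
g(X, F) = 2*F*(-4 + F) (g(X, F) = (F + F)*(-4 + F) = (2*F)*(-4 + F) = 2*F*(-4 + F))
(g(-99, -15) + 8729) + h(143) = (2*(-15)*(-4 - 15) + 8729) + 0 = (2*(-15)*(-19) + 8729) + 0 = (570 + 8729) + 0 = 9299 + 0 = 9299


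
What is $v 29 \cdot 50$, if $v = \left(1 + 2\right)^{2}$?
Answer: $13050$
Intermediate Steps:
$v = 9$ ($v = 3^{2} = 9$)
$v 29 \cdot 50 = 9 \cdot 29 \cdot 50 = 261 \cdot 50 = 13050$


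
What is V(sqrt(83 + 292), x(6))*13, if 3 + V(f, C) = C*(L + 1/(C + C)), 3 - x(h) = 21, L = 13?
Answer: -6149/2 ≈ -3074.5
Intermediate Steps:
x(h) = -18 (x(h) = 3 - 1*21 = 3 - 21 = -18)
V(f, C) = -3 + C*(13 + 1/(2*C)) (V(f, C) = -3 + C*(13 + 1/(C + C)) = -3 + C*(13 + 1/(2*C)))
V(sqrt(83 + 292), x(6))*13 = (-5/2 + 13*(-18))*13 = (-5/2 - 234)*13 = -473/2*13 = -6149/2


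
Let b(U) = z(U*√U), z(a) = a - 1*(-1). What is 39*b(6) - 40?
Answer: -1 + 234*√6 ≈ 572.18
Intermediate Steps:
z(a) = 1 + a (z(a) = a + 1 = 1 + a)
b(U) = 1 + U^(3/2) (b(U) = 1 + U*√U = 1 + U^(3/2))
39*b(6) - 40 = 39*(1 + 6^(3/2)) - 40 = 39*(1 + 6*√6) - 40 = (39 + 234*√6) - 40 = -1 + 234*√6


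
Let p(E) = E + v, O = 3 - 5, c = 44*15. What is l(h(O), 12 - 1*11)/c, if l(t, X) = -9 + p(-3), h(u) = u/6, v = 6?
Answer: -1/110 ≈ -0.0090909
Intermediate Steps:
c = 660
O = -2
h(u) = u/6 (h(u) = u*(1/6) = u/6)
p(E) = 6 + E (p(E) = E + 6 = 6 + E)
l(t, X) = -6 (l(t, X) = -9 + (6 - 3) = -9 + 3 = -6)
l(h(O), 12 - 1*11)/c = -6/660 = -6*1/660 = -1/110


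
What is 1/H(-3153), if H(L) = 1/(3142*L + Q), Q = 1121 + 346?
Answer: -9905259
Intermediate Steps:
Q = 1467
H(L) = 1/(1467 + 3142*L) (H(L) = 1/(3142*L + 1467) = 1/(1467 + 3142*L))
1/H(-3153) = 1/(1/(1467 + 3142*(-3153))) = 1/(1/(1467 - 9906726)) = 1/(1/(-9905259)) = 1/(-1/9905259) = -9905259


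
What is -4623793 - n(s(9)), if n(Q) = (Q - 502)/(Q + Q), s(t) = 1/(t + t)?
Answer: -9238551/2 ≈ -4.6193e+6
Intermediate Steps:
s(t) = 1/(2*t)
n(Q) = (-502 + Q)/(2*Q) (n(Q) = (-502 + Q)/((2*Q)) = (-502 + Q)*(1/(2*Q)) = (-502 + Q)/(2*Q))
-4623793 - n(s(9)) = -4623793 - (-502 + (½)/9)/(2*((½)/9)) = -4623793 - (-502 + (½)*(⅑))/(2*((½)*(⅑))) = -4623793 - (-502 + 1/18)/(2*1/18) = -4623793 - 18*(-9035)/(2*18) = -4623793 - 1*(-9035/2) = -4623793 + 9035/2 = -9238551/2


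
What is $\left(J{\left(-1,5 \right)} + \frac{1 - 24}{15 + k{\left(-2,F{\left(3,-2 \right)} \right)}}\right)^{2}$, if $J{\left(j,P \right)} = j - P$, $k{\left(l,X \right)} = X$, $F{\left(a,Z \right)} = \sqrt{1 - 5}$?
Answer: $\frac{2952845}{52441} - \frac{158148 i}{52441} \approx 56.308 - 3.0157 i$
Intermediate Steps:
$F{\left(a,Z \right)} = 2 i$ ($F{\left(a,Z \right)} = \sqrt{-4} = 2 i$)
$\left(J{\left(-1,5 \right)} + \frac{1 - 24}{15 + k{\left(-2,F{\left(3,-2 \right)} \right)}}\right)^{2} = \left(\left(-1 - 5\right) + \frac{1 - 24}{15 + 2 i}\right)^{2} = \left(\left(-1 - 5\right) - 23 \frac{15 - 2 i}{229}\right)^{2} = \left(-6 - \frac{23 \left(15 - 2 i\right)}{229}\right)^{2}$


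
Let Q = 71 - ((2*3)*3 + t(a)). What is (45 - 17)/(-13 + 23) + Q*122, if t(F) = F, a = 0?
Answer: 32344/5 ≈ 6468.8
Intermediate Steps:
Q = 53 (Q = 71 - ((2*3)*3 + 0) = 71 - (6*3 + 0) = 71 - (18 + 0) = 71 - 1*18 = 71 - 18 = 53)
(45 - 17)/(-13 + 23) + Q*122 = (45 - 17)/(-13 + 23) + 53*122 = 28/10 + 6466 = 28*(⅒) + 6466 = 14/5 + 6466 = 32344/5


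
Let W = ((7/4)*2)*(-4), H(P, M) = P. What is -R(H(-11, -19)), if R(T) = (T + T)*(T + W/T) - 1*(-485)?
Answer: -699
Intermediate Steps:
W = -14 (W = ((7*(¼))*2)*(-4) = ((7/4)*2)*(-4) = (7/2)*(-4) = -14)
R(T) = 485 + 2*T*(T - 14/T) (R(T) = (T + T)*(T - 14/T) - 1*(-485) = (2*T)*(T - 14/T) + 485 = 2*T*(T - 14/T) + 485 = 485 + 2*T*(T - 14/T))
-R(H(-11, -19)) = -(457 + 2*(-11)²) = -(457 + 2*121) = -(457 + 242) = -1*699 = -699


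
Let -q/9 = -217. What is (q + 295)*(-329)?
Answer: -739592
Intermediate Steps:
q = 1953 (q = -9*(-217) = 1953)
(q + 295)*(-329) = (1953 + 295)*(-329) = 2248*(-329) = -739592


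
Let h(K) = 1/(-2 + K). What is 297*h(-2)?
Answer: -297/4 ≈ -74.250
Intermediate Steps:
297*h(-2) = 297/(-2 - 2) = 297/(-4) = 297*(-¼) = -297/4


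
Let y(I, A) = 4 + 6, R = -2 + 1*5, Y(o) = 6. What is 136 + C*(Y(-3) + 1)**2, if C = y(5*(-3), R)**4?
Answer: 490136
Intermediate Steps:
R = 3 (R = -2 + 5 = 3)
y(I, A) = 10
C = 10000 (C = 10**4 = 10000)
136 + C*(Y(-3) + 1)**2 = 136 + 10000*(6 + 1)**2 = 136 + 10000*7**2 = 136 + 10000*49 = 136 + 490000 = 490136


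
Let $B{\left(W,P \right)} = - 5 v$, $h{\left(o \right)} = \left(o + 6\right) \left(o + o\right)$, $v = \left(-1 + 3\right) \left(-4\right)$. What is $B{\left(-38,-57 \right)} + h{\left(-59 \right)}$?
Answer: $6294$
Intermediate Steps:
$v = -8$ ($v = 2 \left(-4\right) = -8$)
$h{\left(o \right)} = 2 o \left(6 + o\right)$ ($h{\left(o \right)} = \left(6 + o\right) 2 o = 2 o \left(6 + o\right)$)
$B{\left(W,P \right)} = 40$ ($B{\left(W,P \right)} = \left(-5\right) \left(-8\right) = 40$)
$B{\left(-38,-57 \right)} + h{\left(-59 \right)} = 40 + 2 \left(-59\right) \left(6 - 59\right) = 40 + 2 \left(-59\right) \left(-53\right) = 40 + 6254 = 6294$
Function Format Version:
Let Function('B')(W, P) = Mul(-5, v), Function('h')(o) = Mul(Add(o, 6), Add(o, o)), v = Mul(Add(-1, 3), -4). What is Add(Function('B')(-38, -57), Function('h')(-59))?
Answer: 6294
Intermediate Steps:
v = -8 (v = Mul(2, -4) = -8)
Function('h')(o) = Mul(2, o, Add(6, o)) (Function('h')(o) = Mul(Add(6, o), Mul(2, o)) = Mul(2, o, Add(6, o)))
Function('B')(W, P) = 40 (Function('B')(W, P) = Mul(-5, -8) = 40)
Add(Function('B')(-38, -57), Function('h')(-59)) = Add(40, Mul(2, -59, Add(6, -59))) = Add(40, Mul(2, -59, -53)) = Add(40, 6254) = 6294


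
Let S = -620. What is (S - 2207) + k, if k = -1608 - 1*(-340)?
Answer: -4095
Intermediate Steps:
k = -1268 (k = -1608 + 340 = -1268)
(S - 2207) + k = (-620 - 2207) - 1268 = -2827 - 1268 = -4095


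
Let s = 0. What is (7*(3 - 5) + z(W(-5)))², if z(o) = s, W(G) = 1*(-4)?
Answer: 196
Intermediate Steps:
W(G) = -4
z(o) = 0
(7*(3 - 5) + z(W(-5)))² = (7*(3 - 5) + 0)² = (7*(-2) + 0)² = (-14 + 0)² = (-14)² = 196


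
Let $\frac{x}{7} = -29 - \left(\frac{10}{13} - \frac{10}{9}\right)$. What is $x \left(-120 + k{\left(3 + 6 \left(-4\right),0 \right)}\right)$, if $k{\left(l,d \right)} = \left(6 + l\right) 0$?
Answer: $\frac{938840}{39} \approx 24073.0$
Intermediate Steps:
$k{\left(l,d \right)} = 0$
$x = - \frac{23471}{117}$ ($x = 7 \left(-29 - \left(\frac{10}{13} - \frac{10}{9}\right)\right) = 7 \left(-29 - - \frac{40}{117}\right) = 7 \left(-29 + \frac{40}{117}\right) = 7 \left(- \frac{3353}{117}\right) = - \frac{23471}{117} \approx -200.61$)
$x \left(-120 + k{\left(3 + 6 \left(-4\right),0 \right)}\right) = - \frac{23471 \left(-120 + 0\right)}{117} = \left(- \frac{23471}{117}\right) \left(-120\right) = \frac{938840}{39}$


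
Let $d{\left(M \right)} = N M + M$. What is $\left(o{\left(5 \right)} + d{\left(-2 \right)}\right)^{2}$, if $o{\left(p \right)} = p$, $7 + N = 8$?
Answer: $1$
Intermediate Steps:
$N = 1$ ($N = -7 + 8 = 1$)
$d{\left(M \right)} = 2 M$ ($d{\left(M \right)} = 1 M + M = M + M = 2 M$)
$\left(o{\left(5 \right)} + d{\left(-2 \right)}\right)^{2} = \left(5 + 2 \left(-2\right)\right)^{2} = \left(5 - 4\right)^{2} = 1^{2} = 1$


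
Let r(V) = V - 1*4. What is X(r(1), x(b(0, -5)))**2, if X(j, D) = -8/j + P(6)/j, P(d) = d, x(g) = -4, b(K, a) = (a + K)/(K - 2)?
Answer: 4/9 ≈ 0.44444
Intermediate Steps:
b(K, a) = (K + a)/(-2 + K)
r(V) = -4 + V (r(V) = V - 4 = -4 + V)
X(j, D) = -2/j (X(j, D) = -8/j + 6/j = -2/j)
X(r(1), x(b(0, -5)))**2 = (-2/(-4 + 1))**2 = (-2/(-3))**2 = (-2*(-1/3))**2 = (2/3)**2 = 4/9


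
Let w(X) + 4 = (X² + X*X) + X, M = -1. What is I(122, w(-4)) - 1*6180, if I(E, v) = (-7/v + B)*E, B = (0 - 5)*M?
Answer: -67267/12 ≈ -5605.6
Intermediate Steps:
w(X) = -4 + X + 2*X² (w(X) = -4 + ((X² + X*X) + X) = -4 + ((X² + X²) + X) = -4 + (2*X² + X) = -4 + (X + 2*X²) = -4 + X + 2*X²)
B = 5 (B = (0 - 5)*(-1) = -5*(-1) = 5)
I(E, v) = E*(5 - 7/v) (I(E, v) = (-7/v + 5)*E = (5 - 7/v)*E = E*(5 - 7/v))
I(122, w(-4)) - 1*6180 = 122*(-7 + 5*(-4 - 4 + 2*(-4)²))/(-4 - 4 + 2*(-4)²) - 1*6180 = 122*(-7 + 5*(-4 - 4 + 2*16))/(-4 - 4 + 2*16) - 6180 = 122*(-7 + 5*(-4 - 4 + 32))/(-4 - 4 + 32) - 6180 = 122*(-7 + 5*24)/24 - 6180 = 122*(1/24)*(-7 + 120) - 6180 = 122*(1/24)*113 - 6180 = 6893/12 - 6180 = -67267/12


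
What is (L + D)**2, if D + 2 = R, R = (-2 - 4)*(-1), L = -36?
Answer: 1024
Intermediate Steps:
R = 6 (R = -6*(-1) = 6)
D = 4 (D = -2 + 6 = 4)
(L + D)**2 = (-36 + 4)**2 = (-32)**2 = 1024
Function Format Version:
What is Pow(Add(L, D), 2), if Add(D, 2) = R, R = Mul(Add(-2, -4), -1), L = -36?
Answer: 1024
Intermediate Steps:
R = 6 (R = Mul(-6, -1) = 6)
D = 4 (D = Add(-2, 6) = 4)
Pow(Add(L, D), 2) = Pow(Add(-36, 4), 2) = Pow(-32, 2) = 1024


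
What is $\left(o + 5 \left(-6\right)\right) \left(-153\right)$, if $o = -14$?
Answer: $6732$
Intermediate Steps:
$\left(o + 5 \left(-6\right)\right) \left(-153\right) = \left(-14 + 5 \left(-6\right)\right) \left(-153\right) = \left(-14 - 30\right) \left(-153\right) = \left(-44\right) \left(-153\right) = 6732$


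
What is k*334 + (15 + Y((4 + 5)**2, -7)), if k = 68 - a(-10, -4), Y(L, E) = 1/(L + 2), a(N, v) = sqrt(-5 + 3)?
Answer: 1886342/83 - 334*I*sqrt(2) ≈ 22727.0 - 472.35*I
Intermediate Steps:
a(N, v) = I*sqrt(2) (a(N, v) = sqrt(-2) = I*sqrt(2))
Y(L, E) = 1/(2 + L)
k = 68 - I*sqrt(2) ≈ 68.0 - 1.4142*I
k*334 + (15 + Y((4 + 5)**2, -7)) = (68 - I*sqrt(2))*334 + (15 + 1/(2 + (4 + 5)**2)) = (22712 - 334*I*sqrt(2)) + (15 + 1/(2 + 9**2)) = (22712 - 334*I*sqrt(2)) + (15 + 1/(2 + 81)) = (22712 - 334*I*sqrt(2)) + (15 + 1/83) = (22712 - 334*I*sqrt(2)) + 1246/83 = 1886342/83 - 334*I*sqrt(2)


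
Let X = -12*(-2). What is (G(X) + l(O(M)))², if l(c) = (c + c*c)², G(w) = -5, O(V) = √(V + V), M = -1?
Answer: -23 + 24*I*√2 ≈ -23.0 + 33.941*I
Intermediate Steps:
O(V) = √2*√V (O(V) = √(2*V) = √2*√V)
X = 24
l(c) = (c + c²)²
(G(X) + l(O(M)))² = (-5 + (√2*√(-1))²*(1 + √2*√(-1))²)² = (-5 + (√2*I)²*(1 + √2*I)²)² = (-5 + (I*√2)²*(1 + I*√2)²)² = (-5 - 2*(1 + I*√2)²)²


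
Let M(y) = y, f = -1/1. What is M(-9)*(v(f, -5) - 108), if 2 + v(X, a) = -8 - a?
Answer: 1017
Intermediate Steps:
f = -1 (f = -1*1 = -1)
v(X, a) = -10 - a (v(X, a) = -2 + (-8 - a) = -10 - a)
M(-9)*(v(f, -5) - 108) = -9*((-10 - 1*(-5)) - 108) = -9*((-10 + 5) - 108) = -9*(-5 - 108) = -9*(-113) = 1017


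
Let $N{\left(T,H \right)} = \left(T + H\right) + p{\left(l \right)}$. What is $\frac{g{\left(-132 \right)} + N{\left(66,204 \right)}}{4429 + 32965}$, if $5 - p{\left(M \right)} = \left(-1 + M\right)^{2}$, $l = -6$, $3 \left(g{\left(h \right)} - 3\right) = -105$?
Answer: $\frac{97}{18697} \approx 0.005188$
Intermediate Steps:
$g{\left(h \right)} = -32$ ($g{\left(h \right)} = 3 + \frac{1}{3} \left(-105\right) = 3 - 35 = -32$)
$p{\left(M \right)} = 5 - \left(-1 + M\right)^{2}$
$N{\left(T,H \right)} = -44 + H + T$ ($N{\left(T,H \right)} = \left(T + H\right) + \left(5 - \left(-1 - 6\right)^{2}\right) = \left(H + T\right) + \left(5 - \left(-7\right)^{2}\right) = \left(H + T\right) + \left(5 - 49\right) = \left(H + T\right) - 44 = -44 + H + T$)
$\frac{g{\left(-132 \right)} + N{\left(66,204 \right)}}{4429 + 32965} = \frac{-32 + \left(-44 + 204 + 66\right)}{4429 + 32965} = \frac{-32 + 226}{37394} = 194 \cdot \frac{1}{37394} = \frac{97}{18697}$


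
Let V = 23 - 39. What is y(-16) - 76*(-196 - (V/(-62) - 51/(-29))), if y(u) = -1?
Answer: 13528393/899 ≈ 15048.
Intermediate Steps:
V = -16
y(-16) - 76*(-196 - (V/(-62) - 51/(-29))) = -1 - 76*(-196 - (-16/(-62) - 51/(-29))) = -1 - 76*(-196 - (-16*(-1/62) - 51*(-1/29))) = -1 - 76*(-196 - (8/31 + 51/29)) = -1 - 76*(-196 - 1*1813/899) = -1 - 76*(-196 - 1813/899) = -1 - 76*(-178017/899) = -1 + 13529292/899 = 13528393/899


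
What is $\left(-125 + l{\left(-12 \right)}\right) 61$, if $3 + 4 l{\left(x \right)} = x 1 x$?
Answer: $- \frac{21899}{4} \approx -5474.8$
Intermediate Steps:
$l{\left(x \right)} = - \frac{3}{4} + \frac{x^{2}}{4}$ ($l{\left(x \right)} = - \frac{3}{4} + \frac{x 1 x}{4} = - \frac{3}{4} + \frac{x x}{4} = - \frac{3}{4} + \frac{x^{2}}{4}$)
$\left(-125 + l{\left(-12 \right)}\right) 61 = \left(-125 - \left(\frac{3}{4} - \frac{\left(-12\right)^{2}}{4}\right)\right) 61 = \left(-125 + \left(- \frac{3}{4} + \frac{1}{4} \cdot 144\right)\right) 61 = \left(-125 + \left(- \frac{3}{4} + 36\right)\right) 61 = \left(-125 + \frac{141}{4}\right) 61 = \left(- \frac{359}{4}\right) 61 = - \frac{21899}{4}$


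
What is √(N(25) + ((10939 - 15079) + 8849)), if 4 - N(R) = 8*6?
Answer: √4665 ≈ 68.301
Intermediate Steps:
N(R) = -44 (N(R) = 4 - 8*6 = 4 - 1*48 = 4 - 48 = -44)
√(N(25) + ((10939 - 15079) + 8849)) = √(-44 + ((10939 - 15079) + 8849)) = √(-44 + (-4140 + 8849)) = √(-44 + 4709) = √4665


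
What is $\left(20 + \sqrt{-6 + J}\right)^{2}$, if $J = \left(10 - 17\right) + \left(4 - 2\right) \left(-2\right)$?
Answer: $\left(20 + i \sqrt{17}\right)^{2} \approx 383.0 + 164.92 i$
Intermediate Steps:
$J = -11$ ($J = -7 + 2 \left(-2\right) = -7 - 4 = -11$)
$\left(20 + \sqrt{-6 + J}\right)^{2} = \left(20 + \sqrt{-6 - 11}\right)^{2} = \left(20 + \sqrt{-17}\right)^{2} = \left(20 + i \sqrt{17}\right)^{2}$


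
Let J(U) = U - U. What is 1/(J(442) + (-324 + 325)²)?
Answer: 1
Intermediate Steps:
J(U) = 0
1/(J(442) + (-324 + 325)²) = 1/(0 + (-324 + 325)²) = 1/(0 + 1²) = 1/(0 + 1) = 1/1 = 1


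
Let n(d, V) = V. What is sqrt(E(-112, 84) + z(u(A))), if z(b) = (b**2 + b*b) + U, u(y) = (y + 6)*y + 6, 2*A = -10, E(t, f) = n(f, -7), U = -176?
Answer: I*sqrt(181) ≈ 13.454*I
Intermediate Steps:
E(t, f) = -7
A = -5 (A = (1/2)*(-10) = -5)
u(y) = 6 + y*(6 + y) (u(y) = (6 + y)*y + 6 = y*(6 + y) + 6 = 6 + y*(6 + y))
z(b) = -176 + 2*b**2 (z(b) = (b**2 + b*b) - 176 = (b**2 + b**2) - 176 = 2*b**2 - 176 = -176 + 2*b**2)
sqrt(E(-112, 84) + z(u(A))) = sqrt(-7 + (-176 + 2*(6 + (-5)**2 + 6*(-5))**2)) = sqrt(-7 + (-176 + 2*(6 + 25 - 30)**2)) = sqrt(-7 + (-176 + 2*1**2)) = sqrt(-7 + (-176 + 2*1)) = sqrt(-7 + (-176 + 2)) = sqrt(-7 - 174) = sqrt(-181) = I*sqrt(181)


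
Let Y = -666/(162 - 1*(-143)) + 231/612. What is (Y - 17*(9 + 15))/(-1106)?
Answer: 25498139/68815320 ≈ 0.37053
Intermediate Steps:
Y = -112379/62220 (Y = -666/(162 + 143) + 231*(1/612) = -666/305 + 77/204 = -112379/62220 ≈ -1.8062)
(Y - 17*(9 + 15))/(-1106) = (-112379/62220 - 17*(9 + 15))/(-1106) = -(-112379/62220 - 17*24)/1106 = -(-112379/62220 - 408)/1106 = -1/1106*(-25498139/62220) = 25498139/68815320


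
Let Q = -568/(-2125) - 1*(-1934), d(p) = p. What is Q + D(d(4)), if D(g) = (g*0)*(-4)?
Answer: 4110318/2125 ≈ 1934.3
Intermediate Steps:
D(g) = 0 (D(g) = 0*(-4) = 0)
Q = 4110318/2125 (Q = -568*(-1/2125) + 1934 = 568/2125 + 1934 = 4110318/2125 ≈ 1934.3)
Q + D(d(4)) = 4110318/2125 + 0 = 4110318/2125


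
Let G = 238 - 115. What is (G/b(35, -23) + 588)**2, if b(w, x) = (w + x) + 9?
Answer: 17280649/49 ≈ 3.5267e+5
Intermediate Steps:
G = 123
b(w, x) = 9 + w + x
(G/b(35, -23) + 588)**2 = (123/(9 + 35 - 23) + 588)**2 = (123/21 + 588)**2 = (123*(1/21) + 588)**2 = (41/7 + 588)**2 = (4157/7)**2 = 17280649/49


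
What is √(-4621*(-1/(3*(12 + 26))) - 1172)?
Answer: I*√14704518/114 ≈ 33.637*I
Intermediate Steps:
√(-4621*(-1/(3*(12 + 26))) - 1172) = √(-4621/(38*(-3)) - 1172) = √(-4621/(-114) - 1172) = √(-4621*(-1/114) - 1172) = √(4621/114 - 1172) = √(-128987/114) = I*√14704518/114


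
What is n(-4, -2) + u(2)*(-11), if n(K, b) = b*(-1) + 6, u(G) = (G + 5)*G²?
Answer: -300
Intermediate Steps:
u(G) = G²*(5 + G) (u(G) = (5 + G)*G² = G²*(5 + G))
n(K, b) = 6 - b (n(K, b) = -b + 6 = 6 - b)
n(-4, -2) + u(2)*(-11) = (6 - 1*(-2)) + (2²*(5 + 2))*(-11) = (6 + 2) + (4*7)*(-11) = 8 + 28*(-11) = 8 - 308 = -300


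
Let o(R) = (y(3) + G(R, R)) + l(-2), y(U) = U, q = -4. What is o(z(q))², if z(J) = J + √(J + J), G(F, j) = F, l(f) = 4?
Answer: 1 + 12*I*√2 ≈ 1.0 + 16.971*I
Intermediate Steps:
z(J) = J + √2*√J (z(J) = J + √(2*J) = J + √2*√J)
o(R) = 7 + R (o(R) = (3 + R) + 4 = 7 + R)
o(z(q))² = (7 + (-4 + √2*√(-4)))² = (7 + (-4 + √2*(2*I)))² = (7 + (-4 + 2*I*√2))² = (3 + 2*I*√2)²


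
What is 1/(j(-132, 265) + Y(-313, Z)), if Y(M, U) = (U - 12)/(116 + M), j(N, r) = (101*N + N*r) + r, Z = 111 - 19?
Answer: -197/9465339 ≈ -2.0813e-5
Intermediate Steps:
Z = 92
j(N, r) = r + 101*N + N*r
Y(M, U) = (-12 + U)/(116 + M)
1/(j(-132, 265) + Y(-313, Z)) = 1/((265 + 101*(-132) - 132*265) + (-12 + 92)/(116 - 313)) = 1/((265 - 13332 - 34980) + 80/(-197)) = 1/(-48047 - 1/197*80) = 1/(-48047 - 80/197) = 1/(-9465339/197) = -197/9465339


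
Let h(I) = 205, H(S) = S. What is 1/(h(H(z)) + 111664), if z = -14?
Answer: 1/111869 ≈ 8.9390e-6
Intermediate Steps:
1/(h(H(z)) + 111664) = 1/(205 + 111664) = 1/111869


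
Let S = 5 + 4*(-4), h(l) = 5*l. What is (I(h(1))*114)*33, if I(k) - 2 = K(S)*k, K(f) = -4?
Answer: -67716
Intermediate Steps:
S = -11 (S = 5 - 16 = -11)
I(k) = 2 - 4*k
(I(h(1))*114)*33 = ((2 - 20)*114)*33 = -18*114*33 = -2052*33 = -67716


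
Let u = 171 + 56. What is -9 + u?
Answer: 218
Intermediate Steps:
u = 227
-9 + u = -9 + 227 = 218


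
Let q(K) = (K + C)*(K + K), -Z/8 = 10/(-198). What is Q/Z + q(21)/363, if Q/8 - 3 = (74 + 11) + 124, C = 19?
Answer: 2542348/605 ≈ 4202.2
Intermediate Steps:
Z = 40/99 (Z = -80/(-198) = -80*(-1)/198 = -8*(-5/99) = 40/99 ≈ 0.40404)
Q = 1696 (Q = 24 + 8*((74 + 11) + 124) = 24 + 8*(85 + 124) = 24 + 8*209 = 24 + 1672 = 1696)
q(K) = 2*K*(19 + K) (q(K) = (K + 19)*(K + K) = (19 + K)*(2*K) = 2*K*(19 + K))
Q/Z + q(21)/363 = 1696/(40/99) + (2*21*(19 + 21))/363 = 1696*(99/40) + (2*21*40)*(1/363) = 20988/5 + 1680*(1/363) = 20988/5 + 560/121 = 2542348/605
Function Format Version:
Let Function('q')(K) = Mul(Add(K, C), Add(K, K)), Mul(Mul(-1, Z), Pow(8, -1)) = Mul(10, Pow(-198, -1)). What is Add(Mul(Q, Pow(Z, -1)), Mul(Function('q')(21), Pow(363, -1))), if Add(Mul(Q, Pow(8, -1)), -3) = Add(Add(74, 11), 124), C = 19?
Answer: Rational(2542348, 605) ≈ 4202.2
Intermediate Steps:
Z = Rational(40, 99) (Z = Mul(-8, Mul(10, Pow(-198, -1))) = Mul(-8, Mul(10, Rational(-1, 198))) = Mul(-8, Rational(-5, 99)) = Rational(40, 99) ≈ 0.40404)
Q = 1696 (Q = Add(24, Mul(8, Add(Add(74, 11), 124))) = Add(24, Mul(8, Add(85, 124))) = Add(24, Mul(8, 209)) = Add(24, 1672) = 1696)
Function('q')(K) = Mul(2, K, Add(19, K)) (Function('q')(K) = Mul(Add(K, 19), Add(K, K)) = Mul(Add(19, K), Mul(2, K)) = Mul(2, K, Add(19, K)))
Add(Mul(Q, Pow(Z, -1)), Mul(Function('q')(21), Pow(363, -1))) = Add(Mul(1696, Pow(Rational(40, 99), -1)), Mul(Mul(2, 21, Add(19, 21)), Pow(363, -1))) = Add(Mul(1696, Rational(99, 40)), Mul(Mul(2, 21, 40), Rational(1, 363))) = Add(Rational(20988, 5), Mul(1680, Rational(1, 363))) = Add(Rational(20988, 5), Rational(560, 121)) = Rational(2542348, 605)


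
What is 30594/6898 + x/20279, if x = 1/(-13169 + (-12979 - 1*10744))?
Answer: 11444188478347/2580310261732 ≈ 4.4352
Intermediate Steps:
x = -1/36892 (x = 1/(-13169 + (-12979 - 10744)) = 1/(-13169 - 23723) = 1/(-36892) = -1/36892 ≈ -2.7106e-5)
30594/6898 + x/20279 = 30594/6898 - 1/36892/20279 = 30594*(1/6898) - 1/36892*1/20279 = 15297/3449 - 1/748132868 = 11444188478347/2580310261732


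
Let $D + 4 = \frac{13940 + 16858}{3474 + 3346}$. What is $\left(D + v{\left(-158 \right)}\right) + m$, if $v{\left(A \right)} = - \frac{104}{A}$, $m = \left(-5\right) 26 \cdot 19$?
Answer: $- \frac{665077019}{269390} \approx -2468.8$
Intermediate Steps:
$m = -2470$ ($m = \left(-130\right) 19 = -2470$)
$D = \frac{1759}{3410}$ ($D = -4 + \frac{13940 + 16858}{3474 + 3346} = -4 + \frac{30798}{6820} = -4 + 30798 \cdot \frac{1}{6820} = -4 + \frac{15399}{3410} = \frac{1759}{3410} \approx 0.51584$)
$\left(D + v{\left(-158 \right)}\right) + m = \left(\frac{1759}{3410} - \frac{104}{-158}\right) - 2470 = \left(\frac{1759}{3410} - - \frac{52}{79}\right) - 2470 = \left(\frac{1759}{3410} + \frac{52}{79}\right) - 2470 = \frac{316281}{269390} - 2470 = - \frac{665077019}{269390}$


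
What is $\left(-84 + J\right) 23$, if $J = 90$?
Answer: $138$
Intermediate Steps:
$\left(-84 + J\right) 23 = \left(-84 + 90\right) 23 = 6 \cdot 23 = 138$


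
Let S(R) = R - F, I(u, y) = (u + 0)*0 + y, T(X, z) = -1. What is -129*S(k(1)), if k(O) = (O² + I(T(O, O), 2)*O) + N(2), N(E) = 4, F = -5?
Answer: -1548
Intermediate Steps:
I(u, y) = y (I(u, y) = u*0 + y = 0 + y = y)
k(O) = 4 + O² + 2*O (k(O) = (O² + 2*O) + 4 = 4 + O² + 2*O)
S(R) = 5 + R (S(R) = R - 1*(-5) = R + 5 = 5 + R)
-129*S(k(1)) = -129*(5 + (4 + 1² + 2*1)) = -129*(5 + (4 + 1 + 2)) = -129*(5 + 7) = -129*12 = -1548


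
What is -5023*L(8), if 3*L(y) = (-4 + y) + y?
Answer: -20092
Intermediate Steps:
L(y) = -4/3 + 2*y/3 (L(y) = ((-4 + y) + y)/3 = (-4 + 2*y)/3 = -4/3 + 2*y/3)
-5023*L(8) = -5023*(-4/3 + (⅔)*8) = -5023*(-4/3 + 16/3) = -5023*4 = -20092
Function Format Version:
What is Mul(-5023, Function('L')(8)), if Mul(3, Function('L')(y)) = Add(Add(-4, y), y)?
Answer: -20092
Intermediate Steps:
Function('L')(y) = Add(Rational(-4, 3), Mul(Rational(2, 3), y)) (Function('L')(y) = Mul(Rational(1, 3), Add(Add(-4, y), y)) = Mul(Rational(1, 3), Add(-4, Mul(2, y))) = Add(Rational(-4, 3), Mul(Rational(2, 3), y)))
Mul(-5023, Function('L')(8)) = Mul(-5023, Add(Rational(-4, 3), Mul(Rational(2, 3), 8))) = Mul(-5023, Add(Rational(-4, 3), Rational(16, 3))) = Mul(-5023, 4) = -20092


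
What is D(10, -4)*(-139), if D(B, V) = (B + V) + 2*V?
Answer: 278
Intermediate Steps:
D(B, V) = B + 3*V
D(10, -4)*(-139) = (10 + 3*(-4))*(-139) = (10 - 12)*(-139) = -2*(-139) = 278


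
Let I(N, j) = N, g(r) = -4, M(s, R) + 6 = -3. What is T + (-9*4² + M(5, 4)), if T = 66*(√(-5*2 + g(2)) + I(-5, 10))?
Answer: -483 + 66*I*√14 ≈ -483.0 + 246.95*I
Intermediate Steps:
M(s, R) = -9 (M(s, R) = -6 - 3 = -9)
T = -330 + 66*I*√14 (T = 66*(√(-5*2 - 4) - 5) = 66*(√(-10 - 4) - 5) = 66*(√(-14) - 5) = 66*(I*√14 - 5) = 66*(-5 + I*√14) = -330 + 66*I*√14 ≈ -330.0 + 246.95*I)
T + (-9*4² + M(5, 4)) = (-330 + 66*I*√14) + (-9*4² - 9) = (-330 + 66*I*√14) + (-9*16 - 9) = (-330 + 66*I*√14) + (-144 - 9) = (-330 + 66*I*√14) - 153 = -483 + 66*I*√14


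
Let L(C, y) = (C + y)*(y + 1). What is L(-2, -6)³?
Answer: 64000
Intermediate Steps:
L(C, y) = (1 + y)*(C + y) (L(C, y) = (C + y)*(1 + y) = (1 + y)*(C + y))
L(-2, -6)³ = (-2 - 6 + (-6)² - 2*(-6))³ = (-2 - 6 + 36 + 12)³ = 40³ = 64000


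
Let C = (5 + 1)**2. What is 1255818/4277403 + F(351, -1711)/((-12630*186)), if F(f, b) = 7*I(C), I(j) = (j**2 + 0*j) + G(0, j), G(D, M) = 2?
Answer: 161737669199/558243865530 ≈ 0.28973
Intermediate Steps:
C = 36 (C = 6**2 = 36)
I(j) = 2 + j**2 (I(j) = (j**2 + 0*j) + 2 = (j**2 + 0) + 2 = j**2 + 2 = 2 + j**2)
F(f, b) = 9086 (F(f, b) = 7*(2 + 36**2) = 7*(2 + 1296) = 7*1298 = 9086)
1255818/4277403 + F(351, -1711)/((-12630*186)) = 1255818/4277403 + 9086/((-12630*186)) = 1255818*(1/4277403) + 9086/(-2349180) = 418606/1425801 + 9086*(-1/2349180) = 418606/1425801 - 4543/1174590 = 161737669199/558243865530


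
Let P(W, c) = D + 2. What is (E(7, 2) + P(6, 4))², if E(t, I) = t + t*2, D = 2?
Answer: 625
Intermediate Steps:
E(t, I) = 3*t (E(t, I) = t + 2*t = 3*t)
P(W, c) = 4 (P(W, c) = 2 + 2 = 4)
(E(7, 2) + P(6, 4))² = (3*7 + 4)² = (21 + 4)² = 25² = 625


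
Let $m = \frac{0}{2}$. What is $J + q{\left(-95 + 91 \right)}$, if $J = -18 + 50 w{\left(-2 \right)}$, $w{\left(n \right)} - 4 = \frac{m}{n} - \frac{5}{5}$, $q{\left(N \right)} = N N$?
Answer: $148$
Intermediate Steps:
$m = 0$ ($m = 0 \cdot \frac{1}{2} = 0$)
$q{\left(N \right)} = N^{2}$
$w{\left(n \right)} = 3$ ($w{\left(n \right)} = 4 + \left(\frac{0}{n} - \frac{5}{5}\right) = 4 + \left(0 - 1\right) = 4 - 1 = 3$)
$J = 132$ ($J = -18 + 50 \cdot 3 = -18 + 150 = 132$)
$J + q{\left(-95 + 91 \right)} = 132 + \left(-95 + 91\right)^{2} = 132 + \left(-4\right)^{2} = 132 + 16 = 148$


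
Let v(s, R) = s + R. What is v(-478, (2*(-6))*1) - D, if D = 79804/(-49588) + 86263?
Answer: -1075456990/12397 ≈ -86751.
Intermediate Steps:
v(s, R) = R + s
D = 1069382460/12397 (D = 79804*(-1/49588) + 86263 = -19951/12397 + 86263 = 1069382460/12397 ≈ 86261.)
v(-478, (2*(-6))*1) - D = ((2*(-6))*1 - 478) - 1*1069382460/12397 = (-12*1 - 478) - 1069382460/12397 = (-12 - 478) - 1069382460/12397 = -490 - 1069382460/12397 = -1075456990/12397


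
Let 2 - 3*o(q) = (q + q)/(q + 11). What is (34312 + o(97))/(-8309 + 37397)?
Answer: 5558555/4712256 ≈ 1.1796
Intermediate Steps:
o(q) = ⅔ - 2*q/(3*(11 + q)) (o(q) = ⅔ - (q + q)/(3*(q + 11)) = ⅔ - 2*q/(3*(11 + q)))
(34312 + o(97))/(-8309 + 37397) = (34312 + 22/(3*(11 + 97)))/(-8309 + 37397) = (34312 + (22/3)/108)/29088 = (34312 + (22/3)*(1/108))*(1/29088) = (34312 + 11/162)*(1/29088) = (5558555/162)*(1/29088) = 5558555/4712256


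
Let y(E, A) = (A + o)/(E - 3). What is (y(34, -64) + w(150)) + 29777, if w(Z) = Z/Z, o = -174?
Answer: 922880/31 ≈ 29770.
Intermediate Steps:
y(E, A) = (-174 + A)/(-3 + E) (y(E, A) = (A - 174)/(E - 3) = (-174 + A)/(-3 + E))
w(Z) = 1
(y(34, -64) + w(150)) + 29777 = ((-174 - 64)/(-3 + 34) + 1) + 29777 = (-238/31 + 1) + 29777 = -207/31 + 29777 = 922880/31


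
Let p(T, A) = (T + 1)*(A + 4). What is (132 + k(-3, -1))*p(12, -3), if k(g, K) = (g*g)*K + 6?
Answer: 1677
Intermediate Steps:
p(T, A) = (1 + T)*(4 + A)
k(g, K) = 6 + K*g**2 (k(g, K) = g**2*K + 6 = K*g**2 + 6 = 6 + K*g**2)
(132 + k(-3, -1))*p(12, -3) = (132 + (6 - 1*(-3)**2))*(4 - 3 + 4*12 - 3*12) = (132 + (6 - 1*9))*(4 - 3 + 48 - 36) = (132 + (6 - 9))*13 = (132 - 3)*13 = 129*13 = 1677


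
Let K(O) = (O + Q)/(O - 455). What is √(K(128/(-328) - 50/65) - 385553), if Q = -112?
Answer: 3*I*√2635152344495/7843 ≈ 620.93*I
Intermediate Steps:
K(O) = (-112 + O)/(-455 + O) (K(O) = (O - 112)/(O - 455) = (-112 + O)/(-455 + O))
√(K(128/(-328) - 50/65) - 385553) = √((-112 + (128/(-328) - 50/65))/(-455 + (128/(-328) - 50/65)) - 385553) = √((-112 + (128*(-1/328) - 50*1/65))/(-455 + (128*(-1/328) - 50*1/65)) - 385553) = √((-112 + (-16/41 - 10/13))/(-455 + (-16/41 - 10/13)) - 385553) = √((-112 - 618/533)/(-455 - 618/533) - 385553) = √(-60314/533/(-243133/533) - 385553) = √(-533/243133*(-60314/533) - 385553) = √(60314/243133 - 385553) = √(-93740597235/243133) = 3*I*√2635152344495/7843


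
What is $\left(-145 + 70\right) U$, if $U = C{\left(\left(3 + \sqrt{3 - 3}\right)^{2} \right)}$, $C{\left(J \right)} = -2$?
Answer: $150$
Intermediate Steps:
$U = -2$
$\left(-145 + 70\right) U = \left(-145 + 70\right) \left(-2\right) = \left(-75\right) \left(-2\right) = 150$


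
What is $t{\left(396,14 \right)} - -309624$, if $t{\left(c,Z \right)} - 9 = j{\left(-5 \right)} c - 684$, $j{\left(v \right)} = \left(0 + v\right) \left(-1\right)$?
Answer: $310929$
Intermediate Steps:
$j{\left(v \right)} = - v$ ($j{\left(v \right)} = v \left(-1\right) = - v$)
$t{\left(c,Z \right)} = -675 + 5 c$ ($t{\left(c,Z \right)} = 9 + \left(\left(-1\right) \left(-5\right) c - 684\right) = 9 + \left(5 c - 684\right) = 9 + \left(-684 + 5 c\right) = -675 + 5 c$)
$t{\left(396,14 \right)} - -309624 = \left(-675 + 5 \cdot 396\right) - -309624 = \left(-675 + 1980\right) + 309624 = 1305 + 309624 = 310929$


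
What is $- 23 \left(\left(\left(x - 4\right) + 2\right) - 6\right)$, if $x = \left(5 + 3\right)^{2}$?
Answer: $-1288$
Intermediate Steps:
$x = 64$ ($x = 8^{2} = 64$)
$- 23 \left(\left(\left(x - 4\right) + 2\right) - 6\right) = - 23 \left(\left(\left(64 - 4\right) + 2\right) - 6\right) = - 23 \left(\left(60 + 2\right) - 6\right) = - 23 \left(62 - 6\right) = \left(-23\right) 56 = -1288$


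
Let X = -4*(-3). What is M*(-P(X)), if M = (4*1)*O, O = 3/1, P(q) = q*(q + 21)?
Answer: -4752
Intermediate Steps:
X = 12
P(q) = q*(21 + q)
O = 3 (O = 3*1 = 3)
M = 12 (M = (4*1)*3 = 4*3 = 12)
M*(-P(X)) = 12*(-12*(21 + 12)) = 12*(-12*33) = 12*(-1*396) = 12*(-396) = -4752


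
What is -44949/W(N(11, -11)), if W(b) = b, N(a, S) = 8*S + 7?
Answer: 14983/27 ≈ 554.93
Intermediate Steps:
N(a, S) = 7 + 8*S
-44949/W(N(11, -11)) = -44949/(7 + 8*(-11)) = -44949/(7 - 88) = -44949/(-81) = -44949*(-1/81) = 14983/27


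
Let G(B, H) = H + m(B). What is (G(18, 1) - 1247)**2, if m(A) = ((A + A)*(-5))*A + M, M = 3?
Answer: 20097289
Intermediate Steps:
m(A) = 3 - 10*A**2 (m(A) = ((A + A)*(-5))*A + 3 = ((2*A)*(-5))*A + 3 = (-10*A)*A + 3 = -10*A**2 + 3 = 3 - 10*A**2)
G(B, H) = 3 + H - 10*B**2 (G(B, H) = H + (3 - 10*B**2) = 3 + H - 10*B**2)
(G(18, 1) - 1247)**2 = ((3 + 1 - 10*18**2) - 1247)**2 = ((3 + 1 - 10*324) - 1247)**2 = ((3 + 1 - 3240) - 1247)**2 = (-3236 - 1247)**2 = (-4483)**2 = 20097289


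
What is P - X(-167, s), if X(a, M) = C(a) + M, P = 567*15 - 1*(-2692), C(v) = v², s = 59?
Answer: -16751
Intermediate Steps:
P = 11197 (P = 8505 + 2692 = 11197)
X(a, M) = M + a² (X(a, M) = a² + M = M + a²)
P - X(-167, s) = 11197 - (59 + (-167)²) = 11197 - (59 + 27889) = 11197 - 1*27948 = 11197 - 27948 = -16751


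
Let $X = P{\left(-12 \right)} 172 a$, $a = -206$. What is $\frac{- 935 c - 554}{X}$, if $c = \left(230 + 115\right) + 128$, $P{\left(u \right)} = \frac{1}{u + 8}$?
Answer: $- \frac{442809}{8858} \approx -49.99$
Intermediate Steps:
$P{\left(u \right)} = \frac{1}{8 + u}$
$c = 473$ ($c = 345 + 128 = 473$)
$X = 8858$ ($X = \frac{1}{8 - 12} \cdot 172 \left(-206\right) = \frac{1}{-4} \cdot 172 \left(-206\right) = \left(- \frac{1}{4}\right) 172 \left(-206\right) = \left(-43\right) \left(-206\right) = 8858$)
$\frac{- 935 c - 554}{X} = \frac{\left(-935\right) 473 - 554}{8858} = \left(-442255 - 554\right) \frac{1}{8858} = \left(-442809\right) \frac{1}{8858} = - \frac{442809}{8858}$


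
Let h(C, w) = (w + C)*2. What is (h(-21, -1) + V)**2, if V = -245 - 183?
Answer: 222784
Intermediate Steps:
V = -428
h(C, w) = 2*C + 2*w (h(C, w) = (C + w)*2 = 2*C + 2*w)
(h(-21, -1) + V)**2 = ((2*(-21) + 2*(-1)) - 428)**2 = ((-42 - 2) - 428)**2 = (-44 - 428)**2 = (-472)**2 = 222784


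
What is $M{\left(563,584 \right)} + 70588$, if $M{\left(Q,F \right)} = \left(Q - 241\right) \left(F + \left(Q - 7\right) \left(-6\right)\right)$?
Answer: $-815556$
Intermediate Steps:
$M{\left(Q,F \right)} = \left(-241 + Q\right) \left(42 + F - 6 Q\right)$ ($M{\left(Q,F \right)} = \left(-241 + Q\right) \left(F + \left(-7 + Q\right) \left(-6\right)\right) = \left(-241 + Q\right) \left(F - \left(-42 + 6 Q\right)\right) = \left(-241 + Q\right) \left(42 + F - 6 Q\right)$)
$M{\left(563,584 \right)} + 70588 = \left(-10122 - 140744 - 6 \cdot 563^{2} + 1488 \cdot 563 + 584 \cdot 563\right) + 70588 = \left(-10122 - 140744 - 1901814 + 837744 + 328792\right) + 70588 = -886144 + 70588 = -815556$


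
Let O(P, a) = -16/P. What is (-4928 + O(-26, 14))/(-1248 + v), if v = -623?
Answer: 64056/24323 ≈ 2.6336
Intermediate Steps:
(-4928 + O(-26, 14))/(-1248 + v) = (-4928 - 16/(-26))/(-1248 - 623) = (-4928 - 16*(-1/26))/(-1871) = (-4928 + 8/13)*(-1/1871) = -64056/13*(-1/1871) = 64056/24323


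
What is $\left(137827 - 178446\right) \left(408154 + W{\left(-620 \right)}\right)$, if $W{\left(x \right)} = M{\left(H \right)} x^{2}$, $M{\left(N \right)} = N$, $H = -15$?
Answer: $217630346674$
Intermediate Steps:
$W{\left(x \right)} = - 15 x^{2}$
$\left(137827 - 178446\right) \left(408154 + W{\left(-620 \right)}\right) = \left(137827 - 178446\right) \left(408154 - 15 \left(-620\right)^{2}\right) = - 40619 \left(408154 - 5766000\right) = \left(-40619\right) \left(-5357846\right) = 217630346674$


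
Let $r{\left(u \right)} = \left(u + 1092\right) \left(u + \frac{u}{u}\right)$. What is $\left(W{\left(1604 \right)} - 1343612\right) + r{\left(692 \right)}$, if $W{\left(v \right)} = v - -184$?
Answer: $-105512$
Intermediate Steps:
$r{\left(u \right)} = \left(1 + u\right) \left(1092 + u\right)$ ($r{\left(u \right)} = \left(1092 + u\right) \left(u + 1\right) = \left(1092 + u\right) \left(1 + u\right) = \left(1 + u\right) \left(1092 + u\right)$)
$W{\left(v \right)} = 184 + v$ ($W{\left(v \right)} = v + 184 = 184 + v$)
$\left(W{\left(1604 \right)} - 1343612\right) + r{\left(692 \right)} = \left(\left(184 + 1604\right) - 1343612\right) + \left(1092 + 692^{2} + 1093 \cdot 692\right) = \left(1788 - 1343612\right) + \left(1092 + 478864 + 756356\right) = -1341824 + 1236312 = -105512$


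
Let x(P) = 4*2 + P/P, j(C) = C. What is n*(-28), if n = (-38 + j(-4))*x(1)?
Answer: 10584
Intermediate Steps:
x(P) = 9 (x(P) = 8 + 1 = 9)
n = -378 (n = (-38 - 4)*9 = -42*9 = -378)
n*(-28) = -378*(-28) = 10584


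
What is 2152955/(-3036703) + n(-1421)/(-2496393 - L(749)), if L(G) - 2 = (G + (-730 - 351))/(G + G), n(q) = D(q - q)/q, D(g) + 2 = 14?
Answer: -272398565918455111/384213114657343167 ≈ -0.70898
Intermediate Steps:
D(g) = 12 (D(g) = -2 + 14 = 12)
n(q) = 12/q
L(G) = 2 + (-1081 + G)/(2*G) (L(G) = 2 + (G + (-730 - 351))/(G + G) = 2 + (G - 1081)/((2*G)) = 2 + (-1081 + G)*(1/(2*G)) = 2 + (-1081 + G)/(2*G))
2152955/(-3036703) + n(-1421)/(-2496393 - L(749)) = 2152955/(-3036703) + (12/(-1421))/(-2496393 - (-1081 + 5*749)/(2*749)) = 2152955*(-1/3036703) + (12*(-1/1421))/(-2496393 - (-1081 + 3745)/(2*749)) = -2152955/3036703 - 12/(1421*(-2496393 - 2664/(2*749))) = -2152955/3036703 - 12/(1421*(-2496393 - 1*1332/749)) = -2152955/3036703 - 12/(1421*(-2496393 - 1332/749)) = -2152955/3036703 - 12/(1421*(-1869799689/749)) = -2152955/3036703 - 12/1421*(-749/1869799689) = -2152955/3036703 + 428/126523112289 = -272398565918455111/384213114657343167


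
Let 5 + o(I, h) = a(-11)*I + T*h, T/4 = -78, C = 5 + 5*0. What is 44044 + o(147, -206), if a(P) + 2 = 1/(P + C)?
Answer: 215985/2 ≈ 1.0799e+5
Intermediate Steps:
C = 5 (C = 5 + 0 = 5)
T = -312 (T = 4*(-78) = -312)
a(P) = -2 + 1/(5 + P) (a(P) = -2 + 1/(P + 5) = -2 + 1/(5 + P))
o(I, h) = -5 - 312*h - 13*I/6 (o(I, h) = -5 + (((-9 - 2*(-11))/(5 - 11))*I - 312*h) = -5 + (((-9 + 22)/(-6))*I - 312*h) = -5 + ((-1/6*13)*I - 312*h) = -5 + (-13*I/6 - 312*h) = -5 + (-312*h - 13*I/6) = -5 - 312*h - 13*I/6)
44044 + o(147, -206) = 44044 + (-5 - 312*(-206) - 13/6*147) = 44044 + (-5 + 64272 - 637/2) = 44044 + 127897/2 = 215985/2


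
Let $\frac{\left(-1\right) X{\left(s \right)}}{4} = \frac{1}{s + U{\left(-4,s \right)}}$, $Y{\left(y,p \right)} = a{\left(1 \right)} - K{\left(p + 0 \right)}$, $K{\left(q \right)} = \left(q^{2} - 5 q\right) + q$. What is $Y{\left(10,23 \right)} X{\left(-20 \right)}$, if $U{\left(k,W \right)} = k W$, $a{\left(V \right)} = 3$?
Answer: $\frac{434}{15} \approx 28.933$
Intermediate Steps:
$K{\left(q \right)} = q^{2} - 4 q$
$U{\left(k,W \right)} = W k$
$Y{\left(y,p \right)} = 3 - p \left(-4 + p\right)$ ($Y{\left(y,p \right)} = 3 - \left(p + 0\right) \left(-4 + \left(p + 0\right)\right) = 3 - p \left(-4 + p\right)$)
$X{\left(s \right)} = \frac{4}{3 s}$ ($X{\left(s \right)} = - \frac{4}{s + s \left(-4\right)} = - \frac{4}{s - 4 s} = - \frac{4}{\left(-3\right) s} = - 4 \left(- \frac{1}{3 s}\right) = \frac{4}{3 s}$)
$Y{\left(10,23 \right)} X{\left(-20 \right)} = \left(3 - 23 \left(-4 + 23\right)\right) \frac{4}{3 \left(-20\right)} = \left(3 - 23 \cdot 19\right) \frac{4}{3} \left(- \frac{1}{20}\right) = \left(3 - 437\right) \left(- \frac{1}{15}\right) = \left(-434\right) \left(- \frac{1}{15}\right) = \frac{434}{15}$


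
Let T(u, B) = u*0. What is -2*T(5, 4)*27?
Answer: 0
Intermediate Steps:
T(u, B) = 0
-2*T(5, 4)*27 = -2*0*27 = 0*27 = 0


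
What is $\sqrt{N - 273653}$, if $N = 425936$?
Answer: $\sqrt{152283} \approx 390.23$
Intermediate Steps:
$\sqrt{N - 273653} = \sqrt{425936 - 273653} = \sqrt{152283}$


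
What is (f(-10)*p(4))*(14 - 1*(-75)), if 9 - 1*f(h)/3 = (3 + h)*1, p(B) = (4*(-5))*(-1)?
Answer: 85440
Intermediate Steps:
p(B) = 20 (p(B) = -20*(-1) = 20)
f(h) = 18 - 3*h (f(h) = 27 - 3*(3 + h) = 27 + (-9 - 3*h) = 18 - 3*h)
(f(-10)*p(4))*(14 - 1*(-75)) = ((18 - 3*(-10))*20)*(14 - 1*(-75)) = ((18 + 30)*20)*(14 + 75) = (48*20)*89 = 960*89 = 85440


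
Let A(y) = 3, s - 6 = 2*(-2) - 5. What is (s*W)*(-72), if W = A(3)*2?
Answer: 1296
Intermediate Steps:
s = -3 (s = 6 + (2*(-2) - 5) = 6 + (-4 - 5) = 6 - 9 = -3)
W = 6 (W = 3*2 = 6)
(s*W)*(-72) = -3*6*(-72) = -18*(-72) = 1296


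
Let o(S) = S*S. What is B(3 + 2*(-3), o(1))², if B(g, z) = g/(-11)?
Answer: 9/121 ≈ 0.074380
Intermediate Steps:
o(S) = S²
B(g, z) = -g/11 (B(g, z) = g*(-1/11) = -g/11)
B(3 + 2*(-3), o(1))² = (-(3 + 2*(-3))/11)² = (-(3 - 6)/11)² = (-1/11*(-3))² = (3/11)² = 9/121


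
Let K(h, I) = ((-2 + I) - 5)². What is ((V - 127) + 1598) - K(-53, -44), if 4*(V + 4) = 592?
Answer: -986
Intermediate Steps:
V = 144 (V = -4 + (¼)*592 = -4 + 148 = 144)
K(h, I) = (-7 + I)²
((V - 127) + 1598) - K(-53, -44) = ((144 - 127) + 1598) - (-7 - 44)² = (17 + 1598) - 1*(-51)² = 1615 - 1*2601 = 1615 - 2601 = -986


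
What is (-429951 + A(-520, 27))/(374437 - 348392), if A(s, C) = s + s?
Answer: -430991/26045 ≈ -16.548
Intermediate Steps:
A(s, C) = 2*s
(-429951 + A(-520, 27))/(374437 - 348392) = (-429951 + 2*(-520))/(374437 - 348392) = (-429951 - 1040)/26045 = -430991*1/26045 = -430991/26045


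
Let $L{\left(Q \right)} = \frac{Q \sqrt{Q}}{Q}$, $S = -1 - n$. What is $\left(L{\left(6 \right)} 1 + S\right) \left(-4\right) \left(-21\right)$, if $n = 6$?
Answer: $-588 + 84 \sqrt{6} \approx -382.24$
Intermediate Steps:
$S = -7$ ($S = -1 - 6 = -7$)
$L{\left(Q \right)} = \sqrt{Q}$ ($L{\left(Q \right)} = \frac{Q^{\frac{3}{2}}}{Q} = \sqrt{Q}$)
$\left(L{\left(6 \right)} 1 + S\right) \left(-4\right) \left(-21\right) = \left(\sqrt{6} \cdot 1 - 7\right) \left(-4\right) \left(-21\right) = \left(\sqrt{6} - 7\right) \left(-4\right) \left(-21\right) = \left(-7 + \sqrt{6}\right) \left(-4\right) \left(-21\right) = \left(28 - 4 \sqrt{6}\right) \left(-21\right) = -588 + 84 \sqrt{6}$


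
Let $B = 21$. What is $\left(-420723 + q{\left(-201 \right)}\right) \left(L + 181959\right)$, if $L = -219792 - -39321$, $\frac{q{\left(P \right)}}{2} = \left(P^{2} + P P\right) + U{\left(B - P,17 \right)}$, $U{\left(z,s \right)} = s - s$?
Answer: $-385569072$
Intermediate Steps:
$U{\left(z,s \right)} = 0$
$q{\left(P \right)} = 4 P^{2}$ ($q{\left(P \right)} = 2 \left(\left(P^{2} + P P\right) + 0\right) = 2 \left(\left(P^{2} + P^{2}\right) + 0\right) = 2 \left(2 P^{2} + 0\right) = 2 \cdot 2 P^{2} = 4 P^{2}$)
$L = -180471$ ($L = -219792 + 39321 = -180471$)
$\left(-420723 + q{\left(-201 \right)}\right) \left(L + 181959\right) = \left(-420723 + 4 \left(-201\right)^{2}\right) \left(-180471 + 181959\right) = \left(-420723 + 4 \cdot 40401\right) 1488 = \left(-420723 + 161604\right) 1488 = \left(-259119\right) 1488 = -385569072$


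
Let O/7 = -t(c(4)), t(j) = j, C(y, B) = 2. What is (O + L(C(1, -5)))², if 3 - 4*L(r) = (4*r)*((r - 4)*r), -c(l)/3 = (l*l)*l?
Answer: 29278921/16 ≈ 1.8299e+6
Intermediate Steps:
c(l) = -3*l³ (c(l) = -3*l*l*l = -3*l²*l = -3*l³)
L(r) = ¾ - r²*(-4 + r) (L(r) = ¾ - 4*r*(r - 4)*r/4 = ¾ - 4*r*(-4 + r)*r/4 = ¾ - 4*r*r*(-4 + r)/4 = ¾ - r²*(-4 + r))
O = 1344 (O = 7*(-(-3)*4³) = 7*(-(-3)*64) = 7*(-1*(-192)) = 7*192 = 1344)
(O + L(C(1, -5)))² = (1344 + (¾ - 1*2³ + 4*2²))² = (1344 + (¾ - 1*8 + 4*4))² = (1344 + (¾ - 8 + 16))² = (1344 + 35/4)² = (5411/4)² = 29278921/16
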